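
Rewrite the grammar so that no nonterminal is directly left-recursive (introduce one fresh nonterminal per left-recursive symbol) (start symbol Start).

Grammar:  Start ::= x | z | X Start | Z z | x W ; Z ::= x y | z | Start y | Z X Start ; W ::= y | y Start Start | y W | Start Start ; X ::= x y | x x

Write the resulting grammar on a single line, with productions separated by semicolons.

Start ::= x | z | X Start | Z z | x W; Z ::= x y Z1 | z Z1 | Start y Z1; W ::= y | y Start Start | y W | Start Start; X ::= x y | x x; Z1 ::= X Start Z1 | ε

Directly left-recursive nonterminal: Z.
For Z: α = {X Start}, β = {x y, z, Start y}. Rewrite as Z → β Z1 and Z1 → α Z1 | ε.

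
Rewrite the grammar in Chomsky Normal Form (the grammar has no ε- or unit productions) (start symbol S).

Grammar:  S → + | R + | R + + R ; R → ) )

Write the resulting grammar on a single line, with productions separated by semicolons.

Introduce a nonterminal for each terminal appearing in a rule of length ≥ 2: X1 → +, X2 → ).
Binarize each right-hand side of length ≥ 3 by chaining fresh nonterminals (Y1, Y2, …): affected rules were S → R X1 X1 R.

S → + | R X1 | R Y1; R → X2 X2; X1 → +; X2 → ); Y1 → X1 Y2; Y2 → X1 R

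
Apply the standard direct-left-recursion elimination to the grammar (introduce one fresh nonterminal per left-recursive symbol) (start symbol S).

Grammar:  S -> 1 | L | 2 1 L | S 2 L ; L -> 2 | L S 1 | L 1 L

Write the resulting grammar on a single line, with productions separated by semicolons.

S, L are directly left-recursive.
For S: α = {2 L}, β = {1, L, 2 1 L}. Rewrite as S → β S' and S' → α S' | ε.
For L: α = {S 1, 1 L}, β = {2}. Rewrite as L → β L' and L' → α L' | ε.

S -> 1 S' | L S' | 2 1 L S'; L -> 2 L'; S' -> 2 L S' | ε; L' -> S 1 L' | 1 L L' | ε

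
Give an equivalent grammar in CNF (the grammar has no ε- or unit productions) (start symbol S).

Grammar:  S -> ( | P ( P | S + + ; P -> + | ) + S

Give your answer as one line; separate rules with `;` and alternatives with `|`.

Introduce a nonterminal for each terminal appearing in a rule of length ≥ 2: X1 → (, X2 → +, X3 → ).
Binarize each right-hand side of length ≥ 3 by chaining fresh nonterminals (Y1, Y2, …): affected rules were S → P X1 P; S → S X2 X2; P → X3 X2 S.

S -> ( | P Y1 | S Y2; P -> + | X3 Y3; X1 -> (; X2 -> +; X3 -> ); Y1 -> X1 P; Y2 -> X2 X2; Y3 -> X2 S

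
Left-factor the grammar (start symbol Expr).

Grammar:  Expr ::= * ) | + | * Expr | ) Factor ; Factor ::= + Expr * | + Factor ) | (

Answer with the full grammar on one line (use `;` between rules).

Expr has alternatives sharing prefix '*': factor to Expr → * Expr1 with Expr1 → ) | Expr.
Factor has alternatives sharing prefix '+': factor to Factor → + Factor1 with Factor1 → Expr * | Factor ).

Expr ::= + | ) Factor | * Expr1; Factor ::= ( | + Factor1; Expr1 ::= ) | Expr; Factor1 ::= Expr * | Factor )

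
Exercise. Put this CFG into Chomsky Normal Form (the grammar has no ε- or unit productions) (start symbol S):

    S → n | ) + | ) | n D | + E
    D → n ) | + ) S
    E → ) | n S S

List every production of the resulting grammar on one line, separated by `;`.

Introduce a nonterminal for each terminal appearing in a rule of length ≥ 2: X1 → ), X2 → +, X3 → n.
Binarize each right-hand side of length ≥ 3 by chaining fresh nonterminals (Y1, Y2, …): affected rules were D → X2 X1 S; E → X3 S S.

S → n | X1 X2 | ) | X3 D | X2 E; D → X3 X1 | X2 Y1; E → ) | X3 Y2; X1 → ); X2 → +; X3 → n; Y1 → X1 S; Y2 → S S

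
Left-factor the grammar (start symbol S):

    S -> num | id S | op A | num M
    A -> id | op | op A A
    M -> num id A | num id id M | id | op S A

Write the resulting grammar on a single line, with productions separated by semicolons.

S has alternatives sharing prefix 'num': factor to S → num S' with S' → ε | M.
A has alternatives sharing prefix 'op': factor to A → op A' with A' → ε | A A.
M has alternatives sharing prefix 'num id': factor to M → num id M' with M' → A | id M.

S -> id S | op A | num S'; A -> id | op A'; M -> id | op S A | num id M'; S' -> ε | M; A' -> ε | A A; M' -> A | id M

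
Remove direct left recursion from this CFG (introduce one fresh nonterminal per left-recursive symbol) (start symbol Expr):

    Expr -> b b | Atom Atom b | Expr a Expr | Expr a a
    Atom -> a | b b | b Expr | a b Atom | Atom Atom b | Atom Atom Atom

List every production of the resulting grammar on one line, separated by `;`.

Expr, Atom are directly left-recursive.
For Expr: α = {a Expr, a a}, β = {b b, Atom Atom b}. Rewrite as Expr → β Expr1 and Expr1 → α Expr1 | ε.
For Atom: α = {Atom b, Atom Atom}, β = {a, b b, b Expr, a b Atom}. Rewrite as Atom → β Atom1 and Atom1 → α Atom1 | ε.

Expr -> b b Expr1 | Atom Atom b Expr1; Atom -> a Atom1 | b b Atom1 | b Expr Atom1 | a b Atom Atom1; Expr1 -> a Expr Expr1 | a a Expr1 | ε; Atom1 -> Atom b Atom1 | Atom Atom Atom1 | ε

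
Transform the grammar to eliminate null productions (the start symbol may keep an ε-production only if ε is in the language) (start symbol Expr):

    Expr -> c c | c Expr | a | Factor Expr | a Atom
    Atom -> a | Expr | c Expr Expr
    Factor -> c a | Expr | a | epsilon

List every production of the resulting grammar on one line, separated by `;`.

Nullable set = {Factor}.
ε ∉ L(G), so no ε-production is kept.

Expr -> c c | c Expr | a | Factor Expr | a Atom; Atom -> a | Expr | c Expr Expr; Factor -> c a | Expr | a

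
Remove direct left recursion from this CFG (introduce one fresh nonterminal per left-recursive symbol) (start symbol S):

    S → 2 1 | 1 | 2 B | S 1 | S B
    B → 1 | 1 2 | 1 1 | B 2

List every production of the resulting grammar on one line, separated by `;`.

S → 2 1 S' | 1 S' | 2 B S'; B → 1 B' | 1 2 B' | 1 1 B'; S' → 1 S' | B S' | ε; B' → 2 B' | ε

Directly left-recursive nonterminals: S, B.
For S: α = {1, B}, β = {2 1, 1, 2 B}. Rewrite as S → β S' and S' → α S' | ε.
For B: α = {2}, β = {1, 1 2, 1 1}. Rewrite as B → β B' and B' → α B' | ε.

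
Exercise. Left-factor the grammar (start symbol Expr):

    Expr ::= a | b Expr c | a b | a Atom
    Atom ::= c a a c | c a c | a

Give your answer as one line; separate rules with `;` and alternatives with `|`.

Expr has alternatives sharing prefix 'a': factor to Expr → a Expr1 with Expr1 → ε | b | Atom.
Atom has alternatives sharing prefix 'c a': factor to Atom → c a Atom1 with Atom1 → a c | c.

Expr ::= b Expr c | a Expr1; Atom ::= a | c a Atom1; Expr1 ::= ε | b | Atom; Atom1 ::= a c | c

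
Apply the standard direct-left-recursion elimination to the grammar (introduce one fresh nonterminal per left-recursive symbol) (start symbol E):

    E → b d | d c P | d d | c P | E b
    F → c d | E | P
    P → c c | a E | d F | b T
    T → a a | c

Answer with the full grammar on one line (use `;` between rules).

E is directly left-recursive.
For E: α = {b}, β = {b d, d c P, d d, c P}. Rewrite as E → β E' and E' → α E' | ε.

E → b d E' | d c P E' | d d E' | c P E'; F → c d | E | P; P → c c | a E | d F | b T; T → a a | c; E' → b E' | ε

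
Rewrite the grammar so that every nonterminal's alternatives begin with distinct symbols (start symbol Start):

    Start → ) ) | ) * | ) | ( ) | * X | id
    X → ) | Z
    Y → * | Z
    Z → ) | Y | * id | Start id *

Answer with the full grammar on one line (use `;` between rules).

Start has alternatives sharing prefix ')': factor to Start → ) Start1 with Start1 → ) | * | ε.

Start → ( ) | * X | id | ) Start1; X → ) | Z; Y → * | Z; Z → ) | Y | * id | Start id *; Start1 → ) | * | ε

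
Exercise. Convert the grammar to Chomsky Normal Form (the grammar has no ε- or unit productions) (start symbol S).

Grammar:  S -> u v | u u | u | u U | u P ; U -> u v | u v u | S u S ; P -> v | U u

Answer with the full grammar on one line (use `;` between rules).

Introduce a nonterminal for each terminal appearing in a rule of length ≥ 2: X1 → u, X2 → v.
Binarize each right-hand side of length ≥ 3 by chaining fresh nonterminals (Y1, Y2, …): affected rules were U → X1 X2 X1; U → S X1 S.

S -> X1 X2 | X1 X1 | u | X1 U | X1 P; U -> X1 X2 | X1 Y1 | S Y2; P -> v | U X1; X1 -> u; X2 -> v; Y1 -> X2 X1; Y2 -> X1 S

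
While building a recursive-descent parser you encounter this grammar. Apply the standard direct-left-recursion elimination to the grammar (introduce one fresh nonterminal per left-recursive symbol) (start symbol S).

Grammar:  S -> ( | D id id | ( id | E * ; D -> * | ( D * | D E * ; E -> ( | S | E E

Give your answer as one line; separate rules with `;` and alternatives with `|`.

D, E are directly left-recursive.
For D: α = {E *}, β = {*, ( D *}. Rewrite as D → β D' and D' → α D' | ε.
For E: α = {E}, β = {(, S}. Rewrite as E → β E' and E' → α E' | ε.

S -> ( | D id id | ( id | E *; D -> * D' | ( D * D'; E -> ( E' | S E'; D' -> E * D' | eps; E' -> E E' | eps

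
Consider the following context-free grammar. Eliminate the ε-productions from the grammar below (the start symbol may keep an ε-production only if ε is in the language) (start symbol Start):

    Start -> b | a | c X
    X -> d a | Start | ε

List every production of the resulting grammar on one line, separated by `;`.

Start -> b | a | c X | c; X -> d a | Start

Nullable nonterminals: {X}.
ε ∉ L(G), so no ε-production is kept.
Add the nullable-subset variants: Start → c X gives c X | c.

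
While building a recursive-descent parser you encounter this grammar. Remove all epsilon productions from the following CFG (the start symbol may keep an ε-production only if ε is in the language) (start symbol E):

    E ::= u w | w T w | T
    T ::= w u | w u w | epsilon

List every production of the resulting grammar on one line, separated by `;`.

Nullable nonterminals: {E, T}.
ε ∈ L(G) since E is nullable, so keep E → ε.
For each production, add variants omitting each subset of nullable occurrences: E → w T w gives w T w | w w.

E ::= u w | w T w | w w | T | ε; T ::= w u | w u w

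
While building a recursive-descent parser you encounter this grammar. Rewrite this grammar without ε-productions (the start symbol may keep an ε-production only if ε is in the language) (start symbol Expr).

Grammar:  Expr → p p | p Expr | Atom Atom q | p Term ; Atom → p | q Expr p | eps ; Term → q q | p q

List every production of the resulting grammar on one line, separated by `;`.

The nullable symbols are {Atom}.
ε ∉ L(G), so no ε-production is kept.
Add the nullable-subset variants: Expr → Atom Atom q gives Atom Atom q | Atom q | q.

Expr → p p | p Expr | Atom Atom q | Atom q | q | p Term; Atom → p | q Expr p; Term → q q | p q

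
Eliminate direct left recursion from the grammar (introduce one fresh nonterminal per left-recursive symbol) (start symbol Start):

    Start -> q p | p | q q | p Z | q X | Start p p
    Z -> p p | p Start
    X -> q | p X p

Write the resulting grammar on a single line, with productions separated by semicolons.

Start is directly left-recursive.
For Start: α = {p p}, β = {q p, p, q q, p Z, q X}. Rewrite as Start → β Start1 and Start1 → α Start1 | ε.

Start -> q p Start1 | p Start1 | q q Start1 | p Z Start1 | q X Start1; Z -> p p | p Start; X -> q | p X p; Start1 -> p p Start1 | ε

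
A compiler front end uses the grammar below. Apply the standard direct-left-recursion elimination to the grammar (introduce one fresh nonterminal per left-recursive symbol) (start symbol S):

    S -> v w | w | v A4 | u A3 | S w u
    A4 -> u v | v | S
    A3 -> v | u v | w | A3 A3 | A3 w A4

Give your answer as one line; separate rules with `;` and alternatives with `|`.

S, A3 are directly left-recursive.
For S: α = {w u}, β = {v w, w, v A4, u A3}. Rewrite as S → β S' and S' → α S' | ε.
For A3: α = {A3, w A4}, β = {v, u v, w}. Rewrite as A3 → β A3' and A3' → α A3' | ε.

S -> v w S' | w S' | v A4 S' | u A3 S'; A4 -> u v | v | S; A3 -> v A3' | u v A3' | w A3'; S' -> w u S' | epsilon; A3' -> A3 A3' | w A4 A3' | epsilon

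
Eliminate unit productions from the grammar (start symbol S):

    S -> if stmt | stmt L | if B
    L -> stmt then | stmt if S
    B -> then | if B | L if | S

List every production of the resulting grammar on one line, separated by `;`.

Unit pairs: B ⇒* {S}.
For each unit pair (A, B), copy every non-unit production of B to A, then drop all unit productions.

S -> if stmt | stmt L | if B; L -> stmt then | stmt if S; B -> then | if B | L if | if stmt | stmt L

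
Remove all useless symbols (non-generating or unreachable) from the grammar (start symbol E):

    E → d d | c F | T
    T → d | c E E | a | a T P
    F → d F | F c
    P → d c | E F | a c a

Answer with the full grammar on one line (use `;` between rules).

Generating nonterminals: {E, P, T}.
Reachable from E after that: {E, P, T}.
Removed useless symbols: {F} and every production mentioning them.

E → d d | T; T → d | c E E | a | a T P; P → d c | a c a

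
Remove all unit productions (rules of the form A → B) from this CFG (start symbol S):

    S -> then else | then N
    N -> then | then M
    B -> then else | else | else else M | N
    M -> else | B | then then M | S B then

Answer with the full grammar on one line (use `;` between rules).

S -> then else | then N; N -> then | then M; B -> then else | else | else else M | then | then M; M -> then else | else | else else M | then | then M | then then M | S B then

Unit pairs: B ⇒* {N}; M ⇒* {B, N}.
Replace each nonterminal's rules with the union of the non-unit rules of every nonterminal it unit-derives.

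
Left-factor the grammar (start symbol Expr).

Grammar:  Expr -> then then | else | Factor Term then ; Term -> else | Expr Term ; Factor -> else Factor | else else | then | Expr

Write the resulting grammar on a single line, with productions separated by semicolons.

Expr -> then then | else | Factor Term then; Term -> else | Expr Term; Factor -> then | Expr | else Factor1; Factor1 -> Factor | else

Factor has alternatives sharing prefix 'else': factor to Factor → else Factor1 with Factor1 → Factor | else.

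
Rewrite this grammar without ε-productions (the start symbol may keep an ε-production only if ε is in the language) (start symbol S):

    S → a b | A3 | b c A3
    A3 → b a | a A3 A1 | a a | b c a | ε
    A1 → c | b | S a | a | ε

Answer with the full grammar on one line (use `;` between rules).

Nullable set = {A1, A3, S}.
ε ∈ L(G) since S is nullable, so keep S → ε.
Add the nullable-subset variants: S → b c A3 gives b c A3 | b c. A3 → a A3 A1 gives a A3 A1 | a A3 | a A1 | a. A1 → S a gives S a | a.

S → a b | A3 | b c A3 | b c | ε; A3 → b a | a A3 A1 | a A3 | a A1 | a | a a | b c a; A1 → c | b | S a | a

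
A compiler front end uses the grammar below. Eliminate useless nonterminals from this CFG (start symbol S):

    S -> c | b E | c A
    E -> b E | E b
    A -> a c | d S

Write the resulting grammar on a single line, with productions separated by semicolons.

Generating nonterminals: {A, S}.
Reachable from S after that: {A, S}.
Removed useless symbols: {E} and every production mentioning them.

S -> c | c A; A -> a c | d S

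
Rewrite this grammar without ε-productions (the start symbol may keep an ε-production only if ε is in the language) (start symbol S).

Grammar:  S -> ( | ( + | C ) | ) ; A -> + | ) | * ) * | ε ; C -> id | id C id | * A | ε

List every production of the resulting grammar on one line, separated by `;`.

S -> ( | ( + | C ) | ); A -> + | ) | * ) *; C -> id | id C id | id id | * A | *

The nullable symbols are {A, C}.
ε ∉ L(G), so no ε-production is kept.
For each production, add variants omitting each subset of nullable occurrences: S → C ) gives C ) | ). C → id C id gives id C id | id id. C → * A gives * A | *.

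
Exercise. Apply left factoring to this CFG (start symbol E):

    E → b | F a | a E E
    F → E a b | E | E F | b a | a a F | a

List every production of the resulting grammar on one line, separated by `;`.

E → b | F a | a E E; F → b a | E F' | a F''; F' → a b | ε | F; F'' → a F | ε

F has alternatives sharing prefix 'E': factor to F → E F' with F' → a b | ε | F.
F has alternatives sharing prefix 'a': factor to F → a F'' with F'' → a F | ε.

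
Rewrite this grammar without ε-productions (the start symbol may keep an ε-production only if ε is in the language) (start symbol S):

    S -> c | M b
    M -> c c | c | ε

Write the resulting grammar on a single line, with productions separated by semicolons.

The nullable symbols are {M}.
ε ∉ L(G), so no ε-production is kept.
Expand every rule over subsets of its nullable positions: S → M b gives M b | b.

S -> c | M b | b; M -> c c | c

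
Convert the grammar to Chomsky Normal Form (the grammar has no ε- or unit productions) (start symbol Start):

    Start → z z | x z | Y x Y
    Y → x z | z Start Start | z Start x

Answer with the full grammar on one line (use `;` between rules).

Introduce a nonterminal for each terminal appearing in a rule of length ≥ 2: X1 → z, X2 → x.
Binarize each right-hand side of length ≥ 3 by chaining fresh nonterminals (Y1, Y2, …): affected rules were Start → Y X2 Y; Y → X1 Start Start; Y → X1 Start X2.

Start → X1 X1 | X2 X1 | Y Y1; Y → X2 X1 | X1 Y2 | X1 Y3; X1 → z; X2 → x; Y1 → X2 Y; Y2 → Start Start; Y3 → Start X2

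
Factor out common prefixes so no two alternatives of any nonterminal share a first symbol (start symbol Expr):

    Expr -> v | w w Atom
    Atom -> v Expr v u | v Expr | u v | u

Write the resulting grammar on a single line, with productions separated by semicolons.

Atom has alternatives sharing prefix 'v Expr': factor to Atom → v Expr Atom1 with Atom1 → v u | ε.
Atom has alternatives sharing prefix 'u': factor to Atom → u Atom2 with Atom2 → v | ε.

Expr -> v | w w Atom; Atom -> v Expr Atom1 | u Atom2; Atom1 -> v u | eps; Atom2 -> v | eps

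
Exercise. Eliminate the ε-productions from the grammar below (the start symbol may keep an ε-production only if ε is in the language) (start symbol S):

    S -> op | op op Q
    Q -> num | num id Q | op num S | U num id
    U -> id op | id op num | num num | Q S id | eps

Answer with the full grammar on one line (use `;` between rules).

Nullable set = {U}.
ε ∉ L(G), so no ε-production is kept.
Add the nullable-subset variants: Q → U num id gives U num id | num id.

S -> op | op op Q; Q -> num | num id Q | op num S | U num id | num id; U -> id op | id op num | num num | Q S id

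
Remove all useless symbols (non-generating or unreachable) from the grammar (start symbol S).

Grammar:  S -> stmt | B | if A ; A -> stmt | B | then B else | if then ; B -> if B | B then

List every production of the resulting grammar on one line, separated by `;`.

S -> stmt | if A; A -> stmt | if then

Generating nonterminals: {A, S}.
Reachable from S after that: {A, S}.
Removed useless symbols: {B} and every production mentioning them.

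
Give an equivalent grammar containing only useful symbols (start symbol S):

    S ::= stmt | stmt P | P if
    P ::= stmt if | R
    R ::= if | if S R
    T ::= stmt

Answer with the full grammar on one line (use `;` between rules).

Generating nonterminals: {P, R, S, T}.
Reachable from S after that: {P, R, S}.
Removed useless symbols: {T} and every production mentioning them.

S ::= stmt | stmt P | P if; P ::= stmt if | R; R ::= if | if S R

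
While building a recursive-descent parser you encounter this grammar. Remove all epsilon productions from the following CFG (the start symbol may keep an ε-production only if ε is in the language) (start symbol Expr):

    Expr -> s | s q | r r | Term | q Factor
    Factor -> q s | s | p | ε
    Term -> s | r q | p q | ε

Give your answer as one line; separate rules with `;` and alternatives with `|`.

Nullable set = {Expr, Factor, Term}.
ε ∈ L(G) since Expr is nullable, so keep Expr → ε.
For each production, add variants omitting each subset of nullable occurrences: Expr → q Factor gives q Factor | q.

Expr -> s | s q | r r | Term | q Factor | q | ε; Factor -> q s | s | p; Term -> s | r q | p q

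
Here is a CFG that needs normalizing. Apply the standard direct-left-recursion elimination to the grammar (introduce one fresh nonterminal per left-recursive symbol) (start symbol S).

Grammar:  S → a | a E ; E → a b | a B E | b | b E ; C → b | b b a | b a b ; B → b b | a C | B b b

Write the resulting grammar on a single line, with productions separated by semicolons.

S → a | a E; E → a b | a B E | b | b E; C → b | b b a | b a b; B → b b B' | a C B'; B' → b b B' | ε

B is directly left-recursive.
For B: α = {b b}, β = {b b, a C}. Rewrite as B → β B' and B' → α B' | ε.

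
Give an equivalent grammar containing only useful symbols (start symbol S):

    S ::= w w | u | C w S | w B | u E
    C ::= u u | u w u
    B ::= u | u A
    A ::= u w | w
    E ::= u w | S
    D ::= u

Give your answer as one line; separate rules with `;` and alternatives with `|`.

S ::= w w | u | C w S | w B | u E; C ::= u u | u w u; B ::= u | u A; A ::= u w | w; E ::= u w | S

Generating nonterminals: {A, B, C, D, E, S}.
Reachable from S after that: {A, B, C, E, S}.
Removed useless symbols: {D} and every production mentioning them.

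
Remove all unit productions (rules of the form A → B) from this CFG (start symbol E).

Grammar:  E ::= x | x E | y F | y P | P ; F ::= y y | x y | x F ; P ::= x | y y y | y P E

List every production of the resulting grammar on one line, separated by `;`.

Unit pairs: E ⇒* {P}.
For each unit pair (A, B), copy every non-unit production of B to A, then drop all unit productions.

E ::= x | x E | y F | y P | y y y | y P E; F ::= y y | x y | x F; P ::= x | y y y | y P E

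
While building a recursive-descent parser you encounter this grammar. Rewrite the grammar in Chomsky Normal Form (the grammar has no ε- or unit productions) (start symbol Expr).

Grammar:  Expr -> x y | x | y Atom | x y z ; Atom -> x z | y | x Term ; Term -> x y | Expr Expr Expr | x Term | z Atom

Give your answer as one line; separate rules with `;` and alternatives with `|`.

Expr -> X1 X2 | x | X2 Atom | X1 Y1; Atom -> X1 X3 | y | X1 Term; Term -> X1 X2 | Expr Y2 | X1 Term | X3 Atom; X1 -> x; X2 -> y; X3 -> z; Y1 -> X2 X3; Y2 -> Expr Expr

Introduce a nonterminal for each terminal appearing in a rule of length ≥ 2: X1 → x, X2 → y, X3 → z.
Binarize each right-hand side of length ≥ 3 by chaining fresh nonterminals (Y1, Y2, …): affected rules were Expr → X1 X2 X3; Term → Expr Expr Expr.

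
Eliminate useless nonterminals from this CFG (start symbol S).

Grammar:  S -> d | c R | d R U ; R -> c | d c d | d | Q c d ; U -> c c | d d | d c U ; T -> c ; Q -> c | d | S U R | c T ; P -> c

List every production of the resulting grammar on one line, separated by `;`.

S -> d | c R | d R U; R -> c | d c d | d | Q c d; U -> c c | d d | d c U; T -> c; Q -> c | d | S U R | c T

Generating nonterminals: {P, Q, R, S, T, U}.
Reachable from S after that: {Q, R, S, T, U}.
Removed useless symbols: {P} and every production mentioning them.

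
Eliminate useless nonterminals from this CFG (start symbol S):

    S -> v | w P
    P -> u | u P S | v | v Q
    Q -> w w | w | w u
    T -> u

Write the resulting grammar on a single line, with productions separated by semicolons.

Generating nonterminals: {P, Q, S, T}.
Reachable from S after that: {P, Q, S}.
Removed useless symbols: {T} and every production mentioning them.

S -> v | w P; P -> u | u P S | v | v Q; Q -> w w | w | w u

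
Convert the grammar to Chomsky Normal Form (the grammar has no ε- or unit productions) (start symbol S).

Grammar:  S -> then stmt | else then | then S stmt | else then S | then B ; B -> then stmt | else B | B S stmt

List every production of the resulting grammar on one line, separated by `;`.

Introduce a nonterminal for each terminal appearing in a rule of length ≥ 2: X1 → then, X2 → stmt, X3 → else.
Binarize each right-hand side of length ≥ 3 by chaining fresh nonterminals (Y1, Y2, …): affected rules were S → X1 S X2; S → X3 X1 S; B → B S X2.

S -> X1 X2 | X3 X1 | X1 Y1 | X3 Y2 | X1 B; B -> X1 X2 | X3 B | B Y3; X1 -> then; X2 -> stmt; X3 -> else; Y1 -> S X2; Y2 -> X1 S; Y3 -> S X2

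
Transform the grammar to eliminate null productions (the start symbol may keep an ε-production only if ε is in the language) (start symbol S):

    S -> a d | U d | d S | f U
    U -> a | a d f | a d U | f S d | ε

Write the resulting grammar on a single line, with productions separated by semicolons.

S -> a d | U d | d | d S | f U | f; U -> a | a d f | a d U | a d | f S d

Nullable nonterminals: {U}.
ε ∉ L(G), so no ε-production is kept.
Add the nullable-subset variants: S → U d gives U d | d. S → f U gives f U | f. U → a d U gives a d U | a d.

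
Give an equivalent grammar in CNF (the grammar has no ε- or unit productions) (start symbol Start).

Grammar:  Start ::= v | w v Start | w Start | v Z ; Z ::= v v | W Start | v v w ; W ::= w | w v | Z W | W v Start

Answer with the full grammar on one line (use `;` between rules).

Start ::= v | X1 Y1 | X1 Start | X2 Z; Z ::= X2 X2 | W Start | X2 Y2; W ::= w | X1 X2 | Z W | W Y3; X1 ::= w; X2 ::= v; Y1 ::= X2 Start; Y2 ::= X2 X1; Y3 ::= X2 Start

Introduce a nonterminal for each terminal appearing in a rule of length ≥ 2: X1 → w, X2 → v.
Binarize each right-hand side of length ≥ 3 by chaining fresh nonterminals (Y1, Y2, …): affected rules were Start → X1 X2 Start; Z → X2 X2 X1; W → W X2 Start.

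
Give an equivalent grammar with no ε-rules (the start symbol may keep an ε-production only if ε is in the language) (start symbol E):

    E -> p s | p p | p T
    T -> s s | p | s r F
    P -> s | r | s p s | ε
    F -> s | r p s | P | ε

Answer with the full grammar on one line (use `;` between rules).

E -> p s | p p | p T; T -> s s | p | s r F | s r; P -> s | r | s p s; F -> s | r p s | P

Nullable nonterminals: {F, P}.
ε ∉ L(G), so no ε-production is kept.
Add the nullable-subset variants: T → s r F gives s r F | s r.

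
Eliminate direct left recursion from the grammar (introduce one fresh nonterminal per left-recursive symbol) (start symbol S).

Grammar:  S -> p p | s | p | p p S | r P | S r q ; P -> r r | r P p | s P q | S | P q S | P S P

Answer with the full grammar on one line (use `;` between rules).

S -> p p S' | s S' | p S' | p p S S' | r P S'; P -> r r P' | r P p P' | s P q P' | S P'; S' -> r q S' | ε; P' -> q S P' | S P P' | ε

S, P are directly left-recursive.
For S: α = {r q}, β = {p p, s, p, p p S, r P}. Rewrite as S → β S' and S' → α S' | ε.
For P: α = {q S, S P}, β = {r r, r P p, s P q, S}. Rewrite as P → β P' and P' → α P' | ε.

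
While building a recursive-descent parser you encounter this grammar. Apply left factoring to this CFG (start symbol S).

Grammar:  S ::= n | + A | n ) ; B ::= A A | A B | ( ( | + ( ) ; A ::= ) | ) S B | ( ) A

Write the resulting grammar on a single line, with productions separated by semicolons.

S ::= + A | n S'; B ::= ( ( | + ( ) | A B'; A ::= ( ) A | ) A'; S' ::= ε | ); B' ::= A | B; A' ::= ε | S B

S has alternatives sharing prefix 'n': factor to S → n S' with S' → ε | ).
B has alternatives sharing prefix 'A': factor to B → A B' with B' → A | B.
A has alternatives sharing prefix ')': factor to A → ) A' with A' → ε | S B.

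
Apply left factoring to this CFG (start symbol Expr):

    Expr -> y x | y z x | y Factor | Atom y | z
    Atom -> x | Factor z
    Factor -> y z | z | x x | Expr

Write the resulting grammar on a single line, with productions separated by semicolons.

Expr -> Atom y | z | y Expr1; Atom -> x | Factor z; Factor -> y z | z | x x | Expr; Expr1 -> x | z x | Factor

Expr has alternatives sharing prefix 'y': factor to Expr → y Expr1 with Expr1 → x | z x | Factor.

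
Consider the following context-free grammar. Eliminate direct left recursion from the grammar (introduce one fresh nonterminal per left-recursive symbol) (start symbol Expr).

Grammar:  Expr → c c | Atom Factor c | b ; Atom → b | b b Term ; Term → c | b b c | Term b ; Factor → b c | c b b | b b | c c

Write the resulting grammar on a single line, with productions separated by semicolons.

Expr → c c | Atom Factor c | b; Atom → b | b b Term; Term → c Term1 | b b c Term1; Factor → b c | c b b | b b | c c; Term1 → b Term1 | ε

Term is directly left-recursive.
For Term: α = {b}, β = {c, b b c}. Rewrite as Term → β Term1 and Term1 → α Term1 | ε.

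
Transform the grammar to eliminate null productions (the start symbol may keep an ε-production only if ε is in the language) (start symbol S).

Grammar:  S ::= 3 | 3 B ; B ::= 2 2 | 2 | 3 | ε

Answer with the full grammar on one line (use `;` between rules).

Nullable set = {B}.
ε ∉ L(G), so no ε-production is kept.

S ::= 3 | 3 B; B ::= 2 2 | 2 | 3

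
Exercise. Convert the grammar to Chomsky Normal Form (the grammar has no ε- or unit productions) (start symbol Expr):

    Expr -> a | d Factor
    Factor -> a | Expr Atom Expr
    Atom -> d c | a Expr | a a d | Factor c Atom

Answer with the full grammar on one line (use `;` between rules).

Expr -> a | X1 Factor; Factor -> a | Expr Y1; Atom -> X1 X2 | X3 Expr | X3 Y2 | Factor Y3; X1 -> d; X2 -> c; X3 -> a; Y1 -> Atom Expr; Y2 -> X3 X1; Y3 -> X2 Atom

Introduce a nonterminal for each terminal appearing in a rule of length ≥ 2: X1 → d, X2 → c, X3 → a.
Binarize each right-hand side of length ≥ 3 by chaining fresh nonterminals (Y1, Y2, …): affected rules were Factor → Expr Atom Expr; Atom → X3 X3 X1; Atom → Factor X2 Atom.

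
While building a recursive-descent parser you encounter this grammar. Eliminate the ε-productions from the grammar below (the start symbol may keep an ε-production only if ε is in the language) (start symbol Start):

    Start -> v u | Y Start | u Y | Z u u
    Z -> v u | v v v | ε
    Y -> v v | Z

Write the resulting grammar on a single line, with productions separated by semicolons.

Start -> v u | Y Start | u Y | u | Z u u | u u; Z -> v u | v v v; Y -> v v | Z

Nullable set = {Y, Z}.
ε ∉ L(G), so no ε-production is kept.
For each production, add variants omitting each subset of nullable occurrences: Start → u Y gives u Y | u. Start → Z u u gives Z u u | u u.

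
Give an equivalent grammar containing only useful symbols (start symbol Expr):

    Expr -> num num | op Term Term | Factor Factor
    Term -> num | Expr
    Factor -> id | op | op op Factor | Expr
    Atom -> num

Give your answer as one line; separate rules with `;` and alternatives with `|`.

Generating nonterminals: {Atom, Expr, Factor, Term}.
Reachable from Expr after that: {Expr, Factor, Term}.
Removed useless symbols: {Atom} and every production mentioning them.

Expr -> num num | op Term Term | Factor Factor; Term -> num | Expr; Factor -> id | op | op op Factor | Expr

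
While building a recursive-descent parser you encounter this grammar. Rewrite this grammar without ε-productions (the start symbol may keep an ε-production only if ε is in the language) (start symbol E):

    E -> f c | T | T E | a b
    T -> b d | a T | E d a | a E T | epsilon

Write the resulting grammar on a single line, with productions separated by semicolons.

The nullable symbols are {E, T}.
ε ∈ L(G) since E is nullable, so keep E → ε.
For each production, add variants omitting each subset of nullable occurrences: T → a T gives a T | a. T → E d a gives E d a | d a. T → a E T gives a E T | a E.

E -> f c | T | T E | a b | epsilon; T -> b d | a T | a | E d a | d a | a E T | a E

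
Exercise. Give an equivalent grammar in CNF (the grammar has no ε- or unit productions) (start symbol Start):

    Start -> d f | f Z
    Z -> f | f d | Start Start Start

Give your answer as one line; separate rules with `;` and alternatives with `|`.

Introduce a nonterminal for each terminal appearing in a rule of length ≥ 2: X1 → d, X2 → f.
Binarize each right-hand side of length ≥ 3 by chaining fresh nonterminals (Y1, Y2, …): affected rules were Z → Start Start Start.

Start -> X1 X2 | X2 Z; Z -> f | X2 X1 | Start Y1; X1 -> d; X2 -> f; Y1 -> Start Start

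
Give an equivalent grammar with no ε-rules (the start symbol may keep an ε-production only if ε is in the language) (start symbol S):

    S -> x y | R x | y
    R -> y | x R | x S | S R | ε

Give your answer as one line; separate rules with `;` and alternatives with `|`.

Nullable nonterminals: {R}.
ε ∉ L(G), so no ε-production is kept.
Expand every rule over subsets of its nullable positions: S → R x gives R x | x. R → x R gives x R | x. R → S R gives S R | S.

S -> x y | R x | x | y; R -> y | x R | x | x S | S R | S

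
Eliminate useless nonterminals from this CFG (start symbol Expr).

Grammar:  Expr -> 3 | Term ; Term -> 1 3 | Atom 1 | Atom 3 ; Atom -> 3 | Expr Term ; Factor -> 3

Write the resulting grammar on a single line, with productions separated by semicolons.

Expr -> 3 | Term; Term -> 1 3 | Atom 1 | Atom 3; Atom -> 3 | Expr Term

Generating nonterminals: {Atom, Expr, Factor, Term}.
Reachable from Expr after that: {Atom, Expr, Term}.
Removed useless symbols: {Factor} and every production mentioning them.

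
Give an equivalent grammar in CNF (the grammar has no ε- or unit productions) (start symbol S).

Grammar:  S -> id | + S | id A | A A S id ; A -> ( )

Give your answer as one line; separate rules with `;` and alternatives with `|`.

Introduce a nonterminal for each terminal appearing in a rule of length ≥ 2: X1 → +, X2 → id, X3 → (, X4 → ).
Binarize each right-hand side of length ≥ 3 by chaining fresh nonterminals (Y1, Y2, …): affected rules were S → A A S X2.

S -> id | X1 S | X2 A | A Y1; A -> X3 X4; X1 -> +; X2 -> id; X3 -> (; X4 -> ); Y1 -> A Y2; Y2 -> S X2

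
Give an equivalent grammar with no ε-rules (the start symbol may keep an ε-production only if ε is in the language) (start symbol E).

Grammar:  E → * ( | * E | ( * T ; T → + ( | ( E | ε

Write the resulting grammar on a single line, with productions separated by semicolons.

E → * ( | * E | ( * T | ( *; T → + ( | ( E

Nullable set = {T}.
ε ∉ L(G), so no ε-production is kept.
For each production, add variants omitting each subset of nullable occurrences: E → ( * T gives ( * T | ( *.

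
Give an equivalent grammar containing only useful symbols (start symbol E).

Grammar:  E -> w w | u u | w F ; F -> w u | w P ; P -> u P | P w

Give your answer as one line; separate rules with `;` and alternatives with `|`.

Generating nonterminals: {E, F}.
Reachable from E after that: {E, F}.
Removed useless symbols: {P} and every production mentioning them.

E -> w w | u u | w F; F -> w u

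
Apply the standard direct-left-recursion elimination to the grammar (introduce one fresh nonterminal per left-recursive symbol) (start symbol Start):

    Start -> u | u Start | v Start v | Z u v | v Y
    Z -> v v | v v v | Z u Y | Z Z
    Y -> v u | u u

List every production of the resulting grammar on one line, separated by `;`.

Start -> u | u Start | v Start v | Z u v | v Y; Z -> v v Z1 | v v v Z1; Y -> v u | u u; Z1 -> u Y Z1 | Z Z1 | ε

Z is directly left-recursive.
For Z: α = {u Y, Z}, β = {v v, v v v}. Rewrite as Z → β Z1 and Z1 → α Z1 | ε.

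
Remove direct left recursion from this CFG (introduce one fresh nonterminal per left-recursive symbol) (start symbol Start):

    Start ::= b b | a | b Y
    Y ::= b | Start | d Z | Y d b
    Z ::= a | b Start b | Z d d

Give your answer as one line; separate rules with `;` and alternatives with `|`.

Y, Z are directly left-recursive.
For Y: α = {d b}, β = {b, Start, d Z}. Rewrite as Y → β Y1 and Y1 → α Y1 | ε.
For Z: α = {d d}, β = {a, b Start b}. Rewrite as Z → β Z1 and Z1 → α Z1 | ε.

Start ::= b b | a | b Y; Y ::= b Y1 | Start Y1 | d Z Y1; Z ::= a Z1 | b Start b Z1; Y1 ::= d b Y1 | eps; Z1 ::= d d Z1 | eps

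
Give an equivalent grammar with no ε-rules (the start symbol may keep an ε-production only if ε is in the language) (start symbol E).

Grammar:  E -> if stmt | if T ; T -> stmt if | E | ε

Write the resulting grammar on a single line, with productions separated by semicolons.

E -> if stmt | if T | if; T -> stmt if | E

Nullable set = {T}.
ε ∉ L(G), so no ε-production is kept.
Add the nullable-subset variants: E → if T gives if T | if.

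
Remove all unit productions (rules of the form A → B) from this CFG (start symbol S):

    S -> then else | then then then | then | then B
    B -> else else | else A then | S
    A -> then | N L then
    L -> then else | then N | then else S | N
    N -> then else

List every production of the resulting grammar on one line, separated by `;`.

Unit pairs: B ⇒* {S}; L ⇒* {N}.
For each unit pair (A, B), copy every non-unit production of B to A, then drop all unit productions.

S -> then else | then then then | then | then B; B -> else else | else A then | then else | then then then | then | then B; A -> then | N L then; L -> then else | then N | then else S; N -> then else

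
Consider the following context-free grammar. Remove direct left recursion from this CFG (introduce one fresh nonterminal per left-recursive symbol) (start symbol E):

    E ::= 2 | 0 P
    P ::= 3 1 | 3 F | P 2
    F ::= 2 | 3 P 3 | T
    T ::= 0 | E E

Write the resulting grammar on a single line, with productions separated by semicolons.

E ::= 2 | 0 P; P ::= 3 1 P' | 3 F P'; F ::= 2 | 3 P 3 | T; T ::= 0 | E E; P' ::= 2 P' | ε

Left recursion appears on P.
For P: α = {2}, β = {3 1, 3 F}. Rewrite as P → β P' and P' → α P' | ε.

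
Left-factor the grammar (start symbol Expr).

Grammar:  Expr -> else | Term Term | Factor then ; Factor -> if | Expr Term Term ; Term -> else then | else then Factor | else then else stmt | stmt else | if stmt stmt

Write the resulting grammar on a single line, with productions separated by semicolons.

Expr -> else | Term Term | Factor then; Factor -> if | Expr Term Term; Term -> stmt else | if stmt stmt | else then Term1; Term1 -> ε | Factor | else stmt

Term has alternatives sharing prefix 'else then': factor to Term → else then Term1 with Term1 → ε | Factor | else stmt.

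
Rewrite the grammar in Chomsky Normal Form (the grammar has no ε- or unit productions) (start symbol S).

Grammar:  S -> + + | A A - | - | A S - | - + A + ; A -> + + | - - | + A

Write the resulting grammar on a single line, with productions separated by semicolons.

S -> X1 X1 | A Y1 | - | A Y2 | X2 Y3; A -> X1 X1 | X2 X2 | X1 A; X1 -> +; X2 -> -; Y1 -> A X2; Y2 -> S X2; Y3 -> X1 Y4; Y4 -> A X1

Introduce a nonterminal for each terminal appearing in a rule of length ≥ 2: X1 → +, X2 → -.
Binarize each right-hand side of length ≥ 3 by chaining fresh nonterminals (Y1, Y2, …): affected rules were S → A A X2; S → A S X2; S → X2 X1 A X1.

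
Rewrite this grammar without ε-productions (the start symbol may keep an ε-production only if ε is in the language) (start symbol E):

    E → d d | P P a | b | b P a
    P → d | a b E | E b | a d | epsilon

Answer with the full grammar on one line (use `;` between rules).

Nullable set = {P}.
ε ∉ L(G), so no ε-production is kept.
For each production, add variants omitting each subset of nullable occurrences: E → P P a gives P P a | P a | a. E → b P a gives b P a | b a.

E → d d | P P a | P a | a | b | b P a | b a; P → d | a b E | E b | a d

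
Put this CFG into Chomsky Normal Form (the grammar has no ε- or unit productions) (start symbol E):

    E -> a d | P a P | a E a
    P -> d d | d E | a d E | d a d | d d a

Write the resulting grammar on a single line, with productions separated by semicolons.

Introduce a nonterminal for each terminal appearing in a rule of length ≥ 2: X1 → a, X2 → d.
Binarize each right-hand side of length ≥ 3 by chaining fresh nonterminals (Y1, Y2, …): affected rules were E → P X1 P; E → X1 E X1; P → X1 X2 E; P → X2 X1 X2.

E -> X1 X2 | P Y1 | X1 Y2; P -> X2 X2 | X2 E | X1 Y3 | X2 Y4 | X2 Y5; X1 -> a; X2 -> d; Y1 -> X1 P; Y2 -> E X1; Y3 -> X2 E; Y4 -> X1 X2; Y5 -> X2 X1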